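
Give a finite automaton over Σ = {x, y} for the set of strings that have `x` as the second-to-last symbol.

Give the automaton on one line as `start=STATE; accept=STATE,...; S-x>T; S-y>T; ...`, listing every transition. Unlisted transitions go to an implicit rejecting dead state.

start=S0; accept=S3,S4; S0-x>S1; S0-y>S2; S1-x>S3; S1-y>S4; S2-x>S5; S2-y>S6; S3-x>S3; S3-y>S4; S4-x>S5; S4-y>S6; S5-x>S3; S5-y>S4; S6-x>S5; S6-y>S6

Because acceptance depends on a position counted from the end, the machine has to buffer the most recent 2 symbols. Make each state the string of the last up-to-2 symbols read; on input `x` shift the window left and append `x`. Accept when the buffered window has length 2 and begins with `x`.
A 7-state machine:
        x   y  
>  S0   S1  S2 
   S1   S3  S4 
   S2   S5  S6 
 * S3   S3  S4 
 * S4   S5  S6 
   S5   S3  S4 
   S6   S5  S6 
(> = start, * = accepting)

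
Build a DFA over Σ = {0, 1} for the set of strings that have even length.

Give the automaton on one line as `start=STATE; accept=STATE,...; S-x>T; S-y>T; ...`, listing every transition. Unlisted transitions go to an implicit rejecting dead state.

Count input length modulo 2: every symbol advances one step around the cycle q0 → q1 → q0. Accept at q0.
With 2 states:
        0   1  
>* q0   q1  q1 
   q1   q0  q0 
(> = start, * = accepting)

start=q0; accept=q0; q0-0>q1; q0-1>q1; q1-0>q0; q1-1>q0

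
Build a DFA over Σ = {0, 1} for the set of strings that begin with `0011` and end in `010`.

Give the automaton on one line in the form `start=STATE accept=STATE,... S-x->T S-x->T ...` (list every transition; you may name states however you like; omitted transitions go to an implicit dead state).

Run two small machines in parallel and take their product. The first has 6 states tracking whether the input so far still matches the prefix `0011`; the second has 4 states tracking how much of the suffix `010` has currently been matched. A product state is a pair (one from each), accepting exactly when both do.
       0  1 
>  A   B  C 
   B   D  E 
   C   F  C 
   D   F  G 
   E   H  C 
   F   F  E 
   G   H  I 
   H   F  E 
   I   J  I 
   J   J  K 
   K   L  I 
 * L   J  K 
(> = start, * = accepting)

start=A accept=L A-0->B A-1->C B-0->D B-1->E C-0->F C-1->C D-0->F D-1->G E-0->H E-1->C F-0->F F-1->E G-0->H G-1->I H-0->F H-1->E I-0->J I-1->I J-0->J J-1->K K-0->L K-1->I L-0->J L-1->K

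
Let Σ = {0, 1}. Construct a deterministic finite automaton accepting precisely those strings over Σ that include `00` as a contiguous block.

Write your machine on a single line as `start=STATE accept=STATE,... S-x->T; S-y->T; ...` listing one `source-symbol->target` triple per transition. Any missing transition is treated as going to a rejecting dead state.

start=A; accept=C; A-0->B; A-1->A; B-0->C; B-1->A; C-0->C; C-1->C

States A..B record the length of the longest prefix of `00` that matches the current input suffix. Reaching C means `00` has been seen, and we stay there forever. Accept from C.
With 3 states:
       0  1 
>  A   B  A 
   B   C  A 
 * C   C  C 
(> = start, * = accepting)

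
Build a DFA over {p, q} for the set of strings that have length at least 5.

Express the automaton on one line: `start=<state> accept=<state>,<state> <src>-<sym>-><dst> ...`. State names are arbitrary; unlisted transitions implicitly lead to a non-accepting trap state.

start=A accept=F,G A-p->B A-q->B B-p->C B-q->C C-p->D C-q->D D-p->E D-q->E E-p->F E-q->F F-p->G F-q->G G-p->G G-q->G

We only need to distinguish lengths 0, 1, …, 5, and '>5'. Chain A → B → C → D → E → F → G on every symbol, with G looping. Accepting states: {F, G}.
A 7-state machine:
       p  q 
>  A   B  B 
   B   C  C 
   C   D  D 
   D   E  E 
   E   F  F 
 * F   G  G 
 * G   G  G 
(> = start, * = accepting)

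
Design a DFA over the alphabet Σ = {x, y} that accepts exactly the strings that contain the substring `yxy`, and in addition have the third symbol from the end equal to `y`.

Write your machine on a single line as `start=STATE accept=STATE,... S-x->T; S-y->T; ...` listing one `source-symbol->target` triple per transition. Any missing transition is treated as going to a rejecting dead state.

Run two small machines in parallel and take their product. The first has 4 states tracking whether and how much of `yxy` has been seen; the second has 15 states tracking the last 3 symbols read. A product state is a pair (one from each), accepting exactly when both do.
22 states suffice.
          x    y  
>  S0     S1   S2 
   S1     S3   S4 
   S2     S5   S6 
   S3     S7   S8 
   S4     S9  S10 
   S5    S11  S12 
   S6    S13  S14 
   S7     S7   S8 
   S8     S9  S10 
   S9    S11  S12 
   S10   S13  S14 
   S11    S7   S8 
 * S12   S15  S16 
   S13   S11  S12 
   S14   S13  S14 
   S15   S17  S12 
   S16   S18  S19 
 * S17   S20  S21 
 * S18   S17  S12 
 * S19   S18  S19 
   S20   S20  S21 
   S21   S15  S16 
(> = start, * = accepting)

start=S0; accept=S12,S17,S18,S19; S0-x->S1; S0-y->S2; S1-x->S3; S1-y->S4; S2-x->S5; S2-y->S6; S3-x->S7; S3-y->S8; S4-x->S9; S4-y->S10; S5-x->S11; S5-y->S12; S6-x->S13; S6-y->S14; S7-x->S7; S7-y->S8; S8-x->S9; S8-y->S10; S9-x->S11; S9-y->S12; S10-x->S13; S10-y->S14; S11-x->S7; S11-y->S8; S12-x->S15; S12-y->S16; S13-x->S11; S13-y->S12; S14-x->S13; S14-y->S14; S15-x->S17; S15-y->S12; S16-x->S18; S16-y->S19; S17-x->S20; S17-y->S21; S18-x->S17; S18-y->S12; S19-x->S18; S19-y->S19; S20-x->S20; S20-y->S21; S21-x->S15; S21-y->S16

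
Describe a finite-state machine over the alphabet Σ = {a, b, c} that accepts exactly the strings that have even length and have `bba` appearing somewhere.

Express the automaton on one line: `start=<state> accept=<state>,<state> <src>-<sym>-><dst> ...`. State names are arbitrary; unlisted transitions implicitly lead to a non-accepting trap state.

Run two small machines in parallel and take their product. One (2 states) tracks the input length modulo 2; the other (4 states) tracks whether and how much of `bba` has been seen. Each combined state is a pair, one component from each; accept when both components accept.
8 states suffice.
        a   b   c  
>  q0   q1  q2  q1 
   q1   q0  q3  q0 
   q2   q0  q4  q0 
   q3   q1  q5  q1 
   q4   q6  q5  q1 
   q5   q7  q4  q0 
   q6   q7  q7  q7 
 * q7   q6  q6  q6 
(> = start, * = accepting)

start=q0 accept=q7 q0-a->q1 q0-b->q2 q0-c->q1 q1-a->q0 q1-b->q3 q1-c->q0 q2-a->q0 q2-b->q4 q2-c->q0 q3-a->q1 q3-b->q5 q3-c->q1 q4-a->q6 q4-b->q5 q4-c->q1 q5-a->q7 q5-b->q4 q5-c->q0 q6-a->q7 q6-b->q7 q6-c->q7 q7-a->q6 q7-b->q6 q7-c->q6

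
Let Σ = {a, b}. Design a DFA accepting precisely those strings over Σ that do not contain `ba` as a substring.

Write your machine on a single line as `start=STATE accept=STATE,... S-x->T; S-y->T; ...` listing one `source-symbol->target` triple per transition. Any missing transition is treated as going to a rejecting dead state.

Track partial matches of the forbidden pattern `ba`. State q2 is a dead state reached once `ba` has occurred; every other state accepts. q0 means no part of `ba` is currently matched.
With 3 states:
        a   b  
>* q0   q0  q1 
 * q1   q2  q1 
   q2   q2  q2 
(> = start, * = accepting)

start=q0; accept=q0,q1; q0-a->q0; q0-b->q1; q1-a->q2; q1-b->q1; q2-a->q2; q2-b->q2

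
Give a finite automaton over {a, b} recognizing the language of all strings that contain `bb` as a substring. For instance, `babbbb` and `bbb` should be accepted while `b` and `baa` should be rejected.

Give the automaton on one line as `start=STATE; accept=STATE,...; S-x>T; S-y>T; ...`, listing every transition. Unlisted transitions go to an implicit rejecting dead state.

start=q0; accept=q2; q0-a>q0; q0-b>q1; q1-a>q0; q1-b>q2; q2-a>q2; q2-b>q2

States q0..q1 record the length of the longest prefix of `bb` that matches the current input suffix. Reaching q2 means `bb` has been seen, and we stay there forever. Accept from q2.
A 3-state machine:
        a   b  
>  q0   q0  q1 
   q1   q0  q2 
 * q2   q2  q2 
(> = start, * = accepting)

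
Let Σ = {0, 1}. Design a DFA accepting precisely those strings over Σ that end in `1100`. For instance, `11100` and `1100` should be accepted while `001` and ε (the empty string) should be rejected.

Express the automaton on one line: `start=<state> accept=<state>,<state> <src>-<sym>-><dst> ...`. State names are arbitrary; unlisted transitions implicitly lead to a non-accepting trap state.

Remember how much of `1100` the current input suffix matches. State s0 means no match yet; s1 means the last symbol is `1`; s2 means the last 2 symbols are `11`; s3 means the last 3 symbols are `110`; s4 means the last 4 symbols are `1100`. Only s4 accepts. On a mismatch, fall back to the longest proper suffix that is still a prefix of `1100`.
A 5-state machine:
        0   1  
>  s0   s0  s1 
   s1   s0  s2 
   s2   s3  s2 
   s3   s4  s1 
 * s4   s0  s1 
(> = start, * = accepting)

start=s0 accept=s4 s0-0->s0 s0-1->s1 s1-0->s0 s1-1->s2 s2-0->s3 s2-1->s2 s3-0->s4 s3-1->s1 s4-0->s0 s4-1->s1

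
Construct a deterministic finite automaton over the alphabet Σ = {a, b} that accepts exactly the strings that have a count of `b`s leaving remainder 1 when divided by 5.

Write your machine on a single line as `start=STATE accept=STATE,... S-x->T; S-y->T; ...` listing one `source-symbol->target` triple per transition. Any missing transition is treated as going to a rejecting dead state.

start=q0; accept=q1; q0-a->q0; q0-b->q1; q1-a->q1; q1-b->q2; q2-a->q2; q2-b->q3; q3-a->q3; q3-b->q4; q4-a->q4; q4-b->q0

The only thing that matters is how many `b`s have appeared, reduced mod 5. Use one state per residue: q0 for 0, …, q4 for 4. Reading `b` moves to the next residue; anything else stays put. q1 is accepting.
5 states suffice.
        a   b  
>  q0   q0  q1 
 * q1   q1  q2 
   q2   q2  q3 
   q3   q3  q4 
   q4   q4  q0 
(> = start, * = accepting)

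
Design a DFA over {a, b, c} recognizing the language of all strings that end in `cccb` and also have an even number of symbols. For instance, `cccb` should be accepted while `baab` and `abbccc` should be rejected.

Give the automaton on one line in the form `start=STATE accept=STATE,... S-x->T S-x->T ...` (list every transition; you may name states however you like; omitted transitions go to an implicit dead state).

start=S0 accept=S5 S0-a->S1 S0-b->S1 S0-c->S2 S1-a->S0 S1-b->S0 S1-c->S0 S2-a->S0 S2-b->S0 S2-c->S3 S3-a->S1 S3-b->S1 S3-c->S4 S4-a->S0 S4-b->S5 S4-c->S3 S5-a->S1 S5-b->S1 S5-c->S2

Run two small machines in parallel and take their product. One (5 states) tracks how much of the suffix `cccb` has currently been matched; the other (2 states) tracks the input length modulo 2. Each combined state is a pair, one component from each; accept when both components accept. Minimizing collapses redundant product states.
6 states suffice.
        a   b   c  
>  S0   S1  S1  S2 
   S1   S0  S0  S0 
   S2   S0  S0  S3 
   S3   S1  S1  S4 
   S4   S0  S5  S3 
 * S5   S1  S1  S2 
(> = start, * = accepting)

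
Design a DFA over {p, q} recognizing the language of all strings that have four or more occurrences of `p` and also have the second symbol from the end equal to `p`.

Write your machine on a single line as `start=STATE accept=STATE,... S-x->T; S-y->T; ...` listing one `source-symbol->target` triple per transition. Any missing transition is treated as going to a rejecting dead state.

Build one automaton per condition and run them in lockstep. One (6 states) tracks the count of `p`s, saturating at 5; the other (7 states) tracks the last 2 symbols read. Each combined state is a pair, one component from each; accept when both components accept. Minimizing collapses redundant product states.
With 8 states:
        p   q  
>  S0   S1  S0 
   S1   S2  S1 
   S2   S3  S2 
   S3   S4  S5 
 * S4   S4  S6 
   S5   S7  S5 
 * S6   S7  S5 
   S7   S4  S6 
(> = start, * = accepting)

start=S0; accept=S4,S6; S0-p->S1; S0-q->S0; S1-p->S2; S1-q->S1; S2-p->S3; S2-q->S2; S3-p->S4; S3-q->S5; S4-p->S4; S4-q->S6; S5-p->S7; S5-q->S5; S6-p->S7; S6-q->S5; S7-p->S4; S7-q->S6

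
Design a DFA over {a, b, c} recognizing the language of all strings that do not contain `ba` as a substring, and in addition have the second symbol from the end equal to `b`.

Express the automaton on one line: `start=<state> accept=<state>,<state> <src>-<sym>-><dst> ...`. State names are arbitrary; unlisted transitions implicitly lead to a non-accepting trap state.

start=q0 accept=q8,q9 q0-a->q1 q0-b->q2 q0-c->q3 q1-a->q4 q1-b->q5 q1-c->q6 q2-a->q7 q2-b->q8 q2-c->q9 q3-a->q10 q3-b->q11 q3-c->q12 q4-a->q4 q4-b->q5 q4-c->q6 q5-a->q7 q5-b->q8 q5-c->q9 q6-a->q10 q6-b->q11 q6-c->q12 q7-a->q13 q7-b->q14 q7-c->q15 q8-a->q7 q8-b->q8 q8-c->q9 q9-a->q10 q9-b->q11 q9-c->q12 q10-a->q4 q10-b->q5 q10-c->q6 q11-a->q7 q11-b->q8 q11-c->q9 q12-a->q10 q12-b->q11 q12-c->q12 q13-a->q13 q13-b->q14 q13-c->q15 q14-a->q7 q14-b->q16 q14-c->q17 q15-a->q18 q15-b->q19 q15-c->q20 q16-a->q7 q16-b->q16 q16-c->q17 q17-a->q18 q17-b->q19 q17-c->q20 q18-a->q13 q18-b->q14 q18-c->q15 q19-a->q7 q19-b->q16 q19-c->q17 q20-a->q18 q20-b->q19 q20-c->q20

Build one automaton per condition and run them in lockstep. One (3 states) tracks partial matches of the forbidden pattern `ba`; the other (13 states) tracks the last 2 symbols read. Each combined state is a pair, one component from each; accept when both components accept.
A 21-state machine:
          a    b    c  
>  q0     q1   q2   q3 
   q1     q4   q5   q6 
   q2     q7   q8   q9 
   q3    q10  q11  q12 
   q4     q4   q5   q6 
   q5     q7   q8   q9 
   q6    q10  q11  q12 
   q7    q13  q14  q15 
 * q8     q7   q8   q9 
 * q9    q10  q11  q12 
   q10    q4   q5   q6 
   q11    q7   q8   q9 
   q12   q10  q11  q12 
   q13   q13  q14  q15 
   q14    q7  q16  q17 
   q15   q18  q19  q20 
   q16    q7  q16  q17 
   q17   q18  q19  q20 
   q18   q13  q14  q15 
   q19    q7  q16  q17 
   q20   q18  q19  q20 
(> = start, * = accepting)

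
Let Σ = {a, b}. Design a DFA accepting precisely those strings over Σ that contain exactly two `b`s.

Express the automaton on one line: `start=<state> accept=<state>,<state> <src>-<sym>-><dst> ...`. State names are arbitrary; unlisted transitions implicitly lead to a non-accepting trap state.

Only the number of `b`s matters, and only up to 3. Make a chain S0 → S1 → S2 → S3 advanced by each `b` (with S3 absorbing); every other symbol self-loops. The accepting set is {S2}.
4 states suffice.
        a   b  
>  S0   S0  S1 
   S1   S1  S2 
 * S2   S2  S3 
   S3   S3  S3 
(> = start, * = accepting)

start=S0 accept=S2 S0-a->S0 S0-b->S1 S1-a->S1 S1-b->S2 S2-a->S2 S2-b->S3 S3-a->S3 S3-b->S3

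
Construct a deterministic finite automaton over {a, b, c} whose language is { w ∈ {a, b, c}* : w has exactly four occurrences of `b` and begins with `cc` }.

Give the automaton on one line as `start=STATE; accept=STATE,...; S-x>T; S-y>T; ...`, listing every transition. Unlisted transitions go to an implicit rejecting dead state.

start=q0; accept=q7; q0-a>q1; q0-b>q1; q0-c>q2; q1-a>q1; q1-b>q1; q1-c>q1; q2-a>q1; q2-b>q1; q2-c>q3; q3-a>q3; q3-b>q4; q3-c>q3; q4-a>q4; q4-b>q5; q4-c>q4; q5-a>q5; q5-b>q6; q5-c>q5; q6-a>q6; q6-b>q7; q6-c>q6; q7-a>q7; q7-b>q1; q7-c>q7

Run two small machines in parallel and take their product. The first has 6 states tracking the count of `b`s, saturating at 5; the second has 4 states tracking whether the input so far still matches the prefix `cc`. A product state is a pair (one from each), accepting exactly when both do. Minimizing collapses redundant product states.
8 states suffice.
        a   b   c  
>  q0   q1  q1  q2 
   q1   q1  q1  q1 
   q2   q1  q1  q3 
   q3   q3  q4  q3 
   q4   q4  q5  q4 
   q5   q5  q6  q5 
   q6   q6  q7  q6 
 * q7   q7  q1  q7 
(> = start, * = accepting)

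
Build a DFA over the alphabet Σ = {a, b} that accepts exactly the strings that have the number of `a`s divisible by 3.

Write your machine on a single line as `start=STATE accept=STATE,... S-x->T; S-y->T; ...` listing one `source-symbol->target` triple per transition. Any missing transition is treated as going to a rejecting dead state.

The only thing that matters is how many `a`s have appeared, reduced mod 3. Use one state per residue: s0 for 0, …, s2 for 2. Reading `a` moves to the next residue; anything else stays put. s0 is accepting.
3 states suffice.
        a   b  
>* s0   s1  s0 
   s1   s2  s1 
   s2   s0  s2 
(> = start, * = accepting)

start=s0; accept=s0; s0-a->s1; s0-b->s0; s1-a->s2; s1-b->s1; s2-a->s0; s2-b->s2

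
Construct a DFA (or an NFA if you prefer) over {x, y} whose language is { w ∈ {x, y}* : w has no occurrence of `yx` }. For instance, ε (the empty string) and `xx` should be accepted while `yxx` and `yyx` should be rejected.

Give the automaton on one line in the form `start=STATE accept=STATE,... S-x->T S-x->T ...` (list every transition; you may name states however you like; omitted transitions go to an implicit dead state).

start=q0 accept=q0,q1 q0-x->q0 q0-y->q1 q1-x->q2 q1-y->q1 q2-x->q2 q2-y->q2

This is the complement of 'contains `yx`'. Use the same substring-matching states — q0 through q2 holding how much of `yx` has just been matched — but flip the accepting set: everything except the trap q2 accepts.
        x   y  
>* q0   q0  q1 
 * q1   q2  q1 
   q2   q2  q2 
(> = start, * = accepting)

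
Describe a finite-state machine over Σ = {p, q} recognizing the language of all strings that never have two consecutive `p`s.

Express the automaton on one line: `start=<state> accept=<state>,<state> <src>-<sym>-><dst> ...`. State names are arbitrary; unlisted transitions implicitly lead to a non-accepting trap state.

This is the complement of 'contains `pp`'. Use the same substring-matching states — s0 through s2 holding how much of `pp` has just been matched — but flip the accepting set: everything except the trap s2 accepts.
        p   q  
>* s0   s1  s0 
 * s1   s2  s0 
   s2   s2  s2 
(> = start, * = accepting)

start=s0 accept=s0,s1 s0-p->s1 s0-q->s0 s1-p->s2 s1-q->s0 s2-p->s2 s2-q->s2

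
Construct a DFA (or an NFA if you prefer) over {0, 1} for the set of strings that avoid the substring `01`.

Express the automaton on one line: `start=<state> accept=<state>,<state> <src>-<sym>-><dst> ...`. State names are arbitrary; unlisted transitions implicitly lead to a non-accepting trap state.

This is the complement of 'contains `01`'. Use the same substring-matching states — q0 through q2 holding how much of `01` has just been matched — but flip the accepting set: everything except the trap q2 accepts.
        0   1  
>* q0   q1  q0 
 * q1   q1  q2 
   q2   q2  q2 
(> = start, * = accepting)

start=q0 accept=q0,q1 q0-0->q1 q0-1->q0 q1-0->q1 q1-1->q2 q2-0->q2 q2-1->q2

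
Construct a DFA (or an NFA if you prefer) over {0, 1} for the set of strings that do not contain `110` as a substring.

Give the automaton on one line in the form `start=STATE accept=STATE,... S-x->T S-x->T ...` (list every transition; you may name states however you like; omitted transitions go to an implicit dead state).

start=s0 accept=s0,s1,s2 s0-0->s0 s0-1->s1 s1-0->s0 s1-1->s2 s2-0->s3 s2-1->s2 s3-0->s3 s3-1->s3

This is the complement of 'contains `110`'. Use the same substring-matching states — s0 through s3 holding how much of `110` has just been matched — but flip the accepting set: everything except the trap s3 accepts.
4 states suffice.
        0   1  
>* s0   s0  s1 
 * s1   s0  s2 
 * s2   s3  s2 
   s3   s3  s3 
(> = start, * = accepting)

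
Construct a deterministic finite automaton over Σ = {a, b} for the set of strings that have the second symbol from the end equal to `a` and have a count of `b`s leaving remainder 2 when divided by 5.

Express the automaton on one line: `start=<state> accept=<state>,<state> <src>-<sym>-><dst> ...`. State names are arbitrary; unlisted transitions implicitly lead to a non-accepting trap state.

Build one automaton per condition and run them in lockstep. The first has 7 states tracking the last 2 symbols read; the second has 5 states tracking the count of `b`s modulo 5. A product state is a pair (one from each), accepting exactly when both do.
A 23-state machine:
          a    b  
>  s0     s1   s2 
   s1     s3   s4 
   s2     s5   s6 
   s3     s3   s4 
   s4     s5   s6 
   s5     s7   s8 
   s6     s9  s10 
   s7     s7   s8 
 * s8     s9  s10 
   s9    s11  s12 
   s10   s13  s14 
 * s11   s11  s12 
   s12   s13  s14 
   s13   s15  s16 
   s14   s17  s18 
   s15   s15  s16 
   s16   s17  s18 
   s17   s19  s20 
   s18   s21  s22 
   s19   s19  s20 
   s20   s21  s22 
   s21    s3   s4 
   s22    s5   s6 
(> = start, * = accepting)

start=s0 accept=s8,s11 s0-a->s1 s0-b->s2 s1-a->s3 s1-b->s4 s2-a->s5 s2-b->s6 s3-a->s3 s3-b->s4 s4-a->s5 s4-b->s6 s5-a->s7 s5-b->s8 s6-a->s9 s6-b->s10 s7-a->s7 s7-b->s8 s8-a->s9 s8-b->s10 s9-a->s11 s9-b->s12 s10-a->s13 s10-b->s14 s11-a->s11 s11-b->s12 s12-a->s13 s12-b->s14 s13-a->s15 s13-b->s16 s14-a->s17 s14-b->s18 s15-a->s15 s15-b->s16 s16-a->s17 s16-b->s18 s17-a->s19 s17-b->s20 s18-a->s21 s18-b->s22 s19-a->s19 s19-b->s20 s20-a->s21 s20-b->s22 s21-a->s3 s21-b->s4 s22-a->s5 s22-b->s6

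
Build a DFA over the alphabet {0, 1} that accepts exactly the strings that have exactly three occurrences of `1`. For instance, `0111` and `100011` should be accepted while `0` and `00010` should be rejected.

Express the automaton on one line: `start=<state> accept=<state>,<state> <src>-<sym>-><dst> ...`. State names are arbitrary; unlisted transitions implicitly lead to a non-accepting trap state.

start=S0 accept=S3 S0-0->S0 S0-1->S1 S1-0->S1 S1-1->S2 S2-0->S2 S2-1->S3 S3-0->S3 S3-1->S4 S4-0->S4 S4-1->S4

Only the number of `1`s matters, and only up to 4. Make a chain S0 → S1 → S2 → S3 → S4 advanced by each `1` (with S4 absorbing); every other symbol self-loops. The accepting set is {S3}.
A 5-state machine:
        0   1  
>  S0   S0  S1 
   S1   S1  S2 
   S2   S2  S3 
 * S3   S3  S4 
   S4   S4  S4 
(> = start, * = accepting)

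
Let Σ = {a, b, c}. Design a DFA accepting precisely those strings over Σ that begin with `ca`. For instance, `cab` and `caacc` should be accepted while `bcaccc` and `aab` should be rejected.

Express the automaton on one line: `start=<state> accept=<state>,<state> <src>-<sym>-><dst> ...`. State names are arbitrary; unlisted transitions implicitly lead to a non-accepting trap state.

Walk along `ca` while the input agrees: from s0 take `c` to s1, and so on. Any deviation drops to the rejecting sink s3. Once s2 is reached the prefix is confirmed and every continuation is accepted.
        a   b   c  
>  s0   s3  s3  s1 
   s1   s2  s3  s3 
 * s2   s2  s2  s2 
   s3   s3  s3  s3 
(> = start, * = accepting)

start=s0 accept=s2 s0-a->s3 s0-b->s3 s0-c->s1 s1-a->s2 s1-b->s3 s1-c->s3 s2-a->s2 s2-b->s2 s2-c->s2 s3-a->s3 s3-b->s3 s3-c->s3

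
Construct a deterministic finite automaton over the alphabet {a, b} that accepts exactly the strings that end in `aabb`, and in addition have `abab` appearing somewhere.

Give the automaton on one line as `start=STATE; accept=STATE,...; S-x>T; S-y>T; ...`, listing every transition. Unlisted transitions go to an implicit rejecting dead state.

Handle the two conditions separately and then intersect. The first has 5 states tracking how much of the suffix `aabb` has currently been matched; the second has 5 states tracking whether and how much of `abab` has been seen. A product state is a pair (one from each), accepting exactly when both do.
A 12-state machine:
          a    b  
>  q0     q1   q0 
   q1     q2   q3 
   q2     q2   q4 
   q3     q5   q0 
   q4     q5   q6 
   q5     q2   q7 
   q6     q1   q0 
   q7     q8   q7 
   q8     q9   q7 
   q9     q9  q10 
   q10    q8  q11 
 * q11    q8   q7 
(> = start, * = accepting)

start=q0; accept=q11; q0-a>q1; q0-b>q0; q1-a>q2; q1-b>q3; q2-a>q2; q2-b>q4; q3-a>q5; q3-b>q0; q4-a>q5; q4-b>q6; q5-a>q2; q5-b>q7; q6-a>q1; q6-b>q0; q7-a>q8; q7-b>q7; q8-a>q9; q8-b>q7; q9-a>q9; q9-b>q10; q10-a>q8; q10-b>q11; q11-a>q8; q11-b>q7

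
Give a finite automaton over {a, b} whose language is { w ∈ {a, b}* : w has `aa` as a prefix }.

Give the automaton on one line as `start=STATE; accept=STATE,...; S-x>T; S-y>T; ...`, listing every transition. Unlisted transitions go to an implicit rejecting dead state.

Walk along `aa` while the input agrees: from q0 take `a` to q1, and so on. Any deviation drops to the rejecting sink q3. Once q2 is reached the prefix is confirmed and every continuation is accepted.
With 4 states:
        a   b  
>  q0   q1  q3 
   q1   q2  q3 
 * q2   q2  q2 
   q3   q3  q3 
(> = start, * = accepting)

start=q0; accept=q2; q0-a>q1; q0-b>q3; q1-a>q2; q1-b>q3; q2-a>q2; q2-b>q2; q3-a>q3; q3-b>q3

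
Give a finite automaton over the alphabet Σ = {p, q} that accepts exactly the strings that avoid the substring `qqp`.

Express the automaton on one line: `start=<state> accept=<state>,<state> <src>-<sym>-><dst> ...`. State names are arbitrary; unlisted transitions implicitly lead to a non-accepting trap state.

start=A accept=A,B,C A-p->A A-q->B B-p->A B-q->C C-p->D C-q->C D-p->D D-q->D

Track partial matches of the forbidden pattern `qqp`. State D is a dead state reached once `qqp` has occurred; every other state accepts. A means no part of `qqp` is currently matched.
With 4 states:
       p  q 
>* A   A  B 
 * B   A  C 
 * C   D  C 
   D   D  D 
(> = start, * = accepting)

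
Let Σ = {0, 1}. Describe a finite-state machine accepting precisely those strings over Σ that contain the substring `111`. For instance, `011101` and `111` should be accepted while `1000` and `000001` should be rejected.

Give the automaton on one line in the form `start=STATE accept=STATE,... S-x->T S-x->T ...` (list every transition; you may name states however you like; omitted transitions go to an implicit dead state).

start=s0 accept=s3 s0-0->s0 s0-1->s1 s1-0->s0 s1-1->s2 s2-0->s0 s2-1->s3 s3-0->s3 s3-1->s3

Track how much of `111` has been matched so far: state s0 is no progress, s3 is the absorbing accept state reached once `111` has occurred. Intermediate states record partial matches; on a mismatch, fall back to the longest reusable overlap.
4 states suffice.
        0   1  
>  s0   s0  s1 
   s1   s0  s2 
   s2   s0  s3 
 * s3   s3  s3 
(> = start, * = accepting)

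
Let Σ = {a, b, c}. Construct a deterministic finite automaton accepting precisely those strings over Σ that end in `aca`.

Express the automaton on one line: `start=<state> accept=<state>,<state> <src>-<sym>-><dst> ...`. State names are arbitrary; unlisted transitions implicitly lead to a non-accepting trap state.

Remember how much of `aca` the current input suffix matches. State q0 means no match yet; q1 means the last symbol is `a`; q2 means the last 2 symbols are `ac`; q3 means the last 3 symbols are `aca`. Only q3 accepts. On a mismatch, fall back to the longest proper suffix that is still a prefix of `aca`.
With 4 states:
        a   b   c  
>  q0   q1  q0  q0 
   q1   q1  q0  q2 
   q2   q3  q0  q0 
 * q3   q1  q0  q2 
(> = start, * = accepting)

start=q0 accept=q3 q0-a->q1 q0-b->q0 q0-c->q0 q1-a->q1 q1-b->q0 q1-c->q2 q2-a->q3 q2-b->q0 q2-c->q0 q3-a->q1 q3-b->q0 q3-c->q2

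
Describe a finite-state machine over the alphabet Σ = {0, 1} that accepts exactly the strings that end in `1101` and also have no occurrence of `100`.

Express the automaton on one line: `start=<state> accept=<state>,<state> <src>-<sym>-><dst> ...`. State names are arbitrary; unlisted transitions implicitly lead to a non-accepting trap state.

Handle the two conditions separately and then intersect. One (5 states) tracks how much of the suffix `1101` has currently been matched; the other (4 states) tracks partial matches of the forbidden pattern `100`. Each combined state is a pair, one component from each; accept when both components accept. Equivalent product states are then merged.
With 7 states:
       0  1 
>  A   A  B 
   B   C  D 
   C   E  B 
   D   F  D 
   E   E  E 
   F   E  G 
 * G   C  D 
(> = start, * = accepting)

start=A accept=G A-0->A A-1->B B-0->C B-1->D C-0->E C-1->B D-0->F D-1->D E-0->E E-1->E F-0->E F-1->G G-0->C G-1->D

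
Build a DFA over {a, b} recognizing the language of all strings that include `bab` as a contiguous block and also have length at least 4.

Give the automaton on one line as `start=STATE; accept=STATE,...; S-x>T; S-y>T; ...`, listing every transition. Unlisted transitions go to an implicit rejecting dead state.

Build one automaton per condition and run them in lockstep. The first has 4 states tracking whether and how much of `bab` has been seen; the second has 6 states tracking the input length, saturating at 5. A product state is a pair (one from each), accepting exactly when both do.
An 18-state machine:
          a    b  
>  q0     q1   q2 
   q1     q3   q4 
   q2     q5   q4 
   q3     q6   q7 
   q4     q8   q7 
   q5     q6   q9 
   q6    q10  q11 
   q7    q12  q11 
   q8    q10  q13 
   q9    q13  q13 
   q10   q14  q15 
   q11   q16  q15 
   q12   q14  q17 
 * q13   q17  q17 
   q14   q14  q15 
   q15   q16  q15 
   q16   q14  q17 
 * q17   q17  q17 
(> = start, * = accepting)

start=q0; accept=q13,q17; q0-a>q1; q0-b>q2; q1-a>q3; q1-b>q4; q2-a>q5; q2-b>q4; q3-a>q6; q3-b>q7; q4-a>q8; q4-b>q7; q5-a>q6; q5-b>q9; q6-a>q10; q6-b>q11; q7-a>q12; q7-b>q11; q8-a>q10; q8-b>q13; q9-a>q13; q9-b>q13; q10-a>q14; q10-b>q15; q11-a>q16; q11-b>q15; q12-a>q14; q12-b>q17; q13-a>q17; q13-b>q17; q14-a>q14; q14-b>q15; q15-a>q16; q15-b>q15; q16-a>q14; q16-b>q17; q17-a>q17; q17-b>q17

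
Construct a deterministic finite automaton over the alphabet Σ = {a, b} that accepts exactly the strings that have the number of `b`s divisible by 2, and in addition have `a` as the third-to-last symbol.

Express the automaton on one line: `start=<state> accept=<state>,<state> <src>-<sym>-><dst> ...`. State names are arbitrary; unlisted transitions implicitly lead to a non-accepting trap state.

Build one automaton per condition and run them in lockstep. One (2 states) tracks the count of `b`s modulo 2; the other (15 states) tracks the last 3 symbols read. Each combined state is a pair, one component from each; accept when both components accept. Minimizing collapses redundant product states.
12 states suffice.
          a    b  
>  q0     q1   q2 
   q1     q3   q4 
   q2     q5   q0 
   q3     q6   q4 
   q4     q5   q7 
   q5     q8   q9 
 * q6     q6   q4 
 * q7     q1   q2 
   q8     q8  q10 
   q9    q11   q2 
 * q10   q11   q2 
 * q11    q3   q4 
(> = start, * = accepting)

start=q0 accept=q6,q7,q10,q11 q0-a->q1 q0-b->q2 q1-a->q3 q1-b->q4 q2-a->q5 q2-b->q0 q3-a->q6 q3-b->q4 q4-a->q5 q4-b->q7 q5-a->q8 q5-b->q9 q6-a->q6 q6-b->q4 q7-a->q1 q7-b->q2 q8-a->q8 q8-b->q10 q9-a->q11 q9-b->q2 q10-a->q11 q10-b->q2 q11-a->q3 q11-b->q4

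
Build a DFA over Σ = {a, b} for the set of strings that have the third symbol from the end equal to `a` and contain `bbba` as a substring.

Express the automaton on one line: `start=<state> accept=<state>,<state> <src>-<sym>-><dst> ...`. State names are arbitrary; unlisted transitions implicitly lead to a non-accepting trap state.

start=q0 accept=q18,q19,q20,q21 q0-a->q1 q0-b->q2 q1-a->q3 q1-b->q4 q2-a->q5 q2-b->q6 q3-a->q7 q3-b->q8 q4-a->q9 q4-b->q10 q5-a->q11 q5-b->q12 q6-a->q13 q6-b->q14 q7-a->q7 q7-b->q8 q8-a->q9 q8-b->q10 q9-a->q11 q9-b->q12 q10-a->q13 q10-b->q14 q11-a->q7 q11-b->q8 q12-a->q9 q12-b->q10 q13-a->q11 q13-b->q12 q14-a->q15 q14-b->q14 q15-a->q16 q15-b->q17 q16-a->q18 q16-b->q19 q17-a->q20 q17-b->q21 q18-a->q18 q18-b->q19 q19-a->q20 q19-b->q21 q20-a->q16 q20-b->q17 q21-a->q15 q21-b->q22 q22-a->q15 q22-b->q22

Handle the two conditions separately and then intersect. The first has 15 states tracking the last 3 symbols read; the second has 5 states tracking whether and how much of `bbba` has been seen. A product state is a pair (one from each), accepting exactly when both do.
With 23 states:
          a    b  
>  q0     q1   q2 
   q1     q3   q4 
   q2     q5   q6 
   q3     q7   q8 
   q4     q9  q10 
   q5    q11  q12 
   q6    q13  q14 
   q7     q7   q8 
   q8     q9  q10 
   q9    q11  q12 
   q10   q13  q14 
   q11    q7   q8 
   q12    q9  q10 
   q13   q11  q12 
   q14   q15  q14 
   q15   q16  q17 
   q16   q18  q19 
   q17   q20  q21 
 * q18   q18  q19 
 * q19   q20  q21 
 * q20   q16  q17 
 * q21   q15  q22 
   q22   q15  q22 
(> = start, * = accepting)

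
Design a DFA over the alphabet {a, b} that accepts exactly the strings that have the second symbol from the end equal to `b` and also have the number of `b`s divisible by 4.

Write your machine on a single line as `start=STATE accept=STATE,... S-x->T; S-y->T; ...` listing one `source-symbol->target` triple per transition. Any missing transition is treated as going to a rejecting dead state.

start=s0; accept=s14,s17; s0-a->s1; s0-b->s2; s1-a->s3; s1-b->s4; s2-a->s5; s2-b->s6; s3-a->s3; s3-b->s4; s4-a->s5; s4-b->s6; s5-a->s7; s5-b->s8; s6-a->s9; s6-b->s10; s7-a->s7; s7-b->s8; s8-a->s9; s8-b->s10; s9-a->s11; s9-b->s12; s10-a->s13; s10-b->s14; s11-a->s11; s11-b->s12; s12-a->s13; s12-b->s14; s13-a->s15; s13-b->s16; s14-a->s17; s14-b->s18; s15-a->s15; s15-b->s16; s16-a->s17; s16-b->s18; s17-a->s3; s17-b->s4; s18-a->s5; s18-b->s6

Handle the two conditions separately and then intersect. One (7 states) tracks the last 2 symbols read; the other (4 states) tracks the count of `b`s modulo 4. Each combined state is a pair, one component from each; accept when both components accept.
          a    b  
>  s0     s1   s2 
   s1     s3   s4 
   s2     s5   s6 
   s3     s3   s4 
   s4     s5   s6 
   s5     s7   s8 
   s6     s9  s10 
   s7     s7   s8 
   s8     s9  s10 
   s9    s11  s12 
   s10   s13  s14 
   s11   s11  s12 
   s12   s13  s14 
   s13   s15  s16 
 * s14   s17  s18 
   s15   s15  s16 
   s16   s17  s18 
 * s17    s3   s4 
   s18    s5   s6 
(> = start, * = accepting)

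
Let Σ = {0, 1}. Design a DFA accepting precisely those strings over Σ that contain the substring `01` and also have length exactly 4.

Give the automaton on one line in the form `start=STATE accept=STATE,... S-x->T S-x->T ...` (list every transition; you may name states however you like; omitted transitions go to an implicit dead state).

start=q0 accept=q9 q0-0->q1 q0-1->q2 q1-0->q3 q1-1->q4 q2-0->q3 q2-1->q5 q3-0->q6 q3-1->q7 q4-0->q7 q4-1->q7 q5-0->q6 q5-1->q8 q6-0->q8 q6-1->q9 q7-0->q9 q7-1->q9 q8-0->q8 q8-1->q8 q9-0->q8 q9-1->q8

Run two small machines in parallel and take their product. One (3 states) tracks whether and how much of `01` has been seen; the other (6 states) tracks the input length, saturating at 5. Each combined state is a pair, one component from each; accept when both components accept. Minimizing collapses redundant product states.
        0   1  
>  q0   q1  q2 
   q1   q3  q4 
   q2   q3  q5 
   q3   q6  q7 
   q4   q7  q7 
   q5   q6  q8 
   q6   q8  q9 
   q7   q9  q9 
   q8   q8  q8 
 * q9   q8  q8 
(> = start, * = accepting)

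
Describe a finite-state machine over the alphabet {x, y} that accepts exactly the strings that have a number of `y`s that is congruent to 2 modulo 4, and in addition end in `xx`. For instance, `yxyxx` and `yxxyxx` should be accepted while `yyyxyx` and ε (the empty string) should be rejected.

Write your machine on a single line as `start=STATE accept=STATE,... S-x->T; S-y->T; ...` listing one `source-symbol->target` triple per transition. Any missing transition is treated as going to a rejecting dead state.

start=S0; accept=S9; S0-x->S1; S0-y->S2; S1-x->S3; S1-y->S2; S2-x->S4; S2-y->S5; S3-x->S3; S3-y->S2; S4-x->S6; S4-y->S5; S5-x->S7; S5-y->S8; S6-x->S6; S6-y->S5; S7-x->S9; S7-y->S8; S8-x->S10; S8-y->S0; S9-x->S9; S9-y->S8; S10-x->S11; S10-y->S0; S11-x->S11; S11-y->S0

Handle the two conditions separately and then intersect. The first has 4 states tracking the count of `y`s modulo 4; the second has 3 states tracking how much of the suffix `xx` has currently been matched. A product state is a pair (one from each), accepting exactly when both do.
With 12 states:
          x    y  
>  S0     S1   S2 
   S1     S3   S2 
   S2     S4   S5 
   S3     S3   S2 
   S4     S6   S5 
   S5     S7   S8 
   S6     S6   S5 
   S7     S9   S8 
   S8    S10   S0 
 * S9     S9   S8 
   S10   S11   S0 
   S11   S11   S0 
(> = start, * = accepting)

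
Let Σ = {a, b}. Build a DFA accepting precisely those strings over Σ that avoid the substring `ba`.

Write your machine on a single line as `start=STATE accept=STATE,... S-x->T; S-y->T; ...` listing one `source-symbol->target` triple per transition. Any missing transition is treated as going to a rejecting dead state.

This is the complement of 'contains `ba`'. Use the same substring-matching states — q0 through q2 holding how much of `ba` has just been matched — but flip the accepting set: everything except the trap q2 accepts.
3 states suffice.
        a   b  
>* q0   q0  q1 
 * q1   q2  q1 
   q2   q2  q2 
(> = start, * = accepting)

start=q0; accept=q0,q1; q0-a->q0; q0-b->q1; q1-a->q2; q1-b->q1; q2-a->q2; q2-b->q2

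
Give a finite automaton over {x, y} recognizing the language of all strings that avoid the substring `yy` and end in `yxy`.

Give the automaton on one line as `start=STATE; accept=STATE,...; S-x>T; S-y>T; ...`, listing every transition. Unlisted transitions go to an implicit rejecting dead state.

Run two small machines in parallel and take their product. One (3 states) tracks partial matches of the forbidden pattern `yy`; the other (4 states) tracks how much of the suffix `yxy` has currently been matched. Each combined state is a pair, one component from each; accept when both components accept. Minimizing collapses redundant product states.
With 5 states:
       x  y 
>  A   A  B 
   B   C  D 
   C   A  E 
   D   D  D 
 * E   C  D 
(> = start, * = accepting)

start=A; accept=E; A-x>A; A-y>B; B-x>C; B-y>D; C-x>A; C-y>E; D-x>D; D-y>D; E-x>C; E-y>D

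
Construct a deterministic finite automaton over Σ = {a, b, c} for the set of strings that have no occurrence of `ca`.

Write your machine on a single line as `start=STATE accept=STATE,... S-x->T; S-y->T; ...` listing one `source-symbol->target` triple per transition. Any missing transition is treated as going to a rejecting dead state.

start=q0; accept=q0,q1; q0-a->q0; q0-b->q0; q0-c->q1; q1-a->q2; q1-b->q0; q1-c->q1; q2-a->q2; q2-b->q2; q2-c->q2

Track partial matches of the forbidden pattern `ca`. State q2 is a dead state reached once `ca` has occurred; every other state accepts. q0 means no part of `ca` is currently matched.
A 3-state machine:
        a   b   c  
>* q0   q0  q0  q1 
 * q1   q2  q0  q1 
   q2   q2  q2  q2 
(> = start, * = accepting)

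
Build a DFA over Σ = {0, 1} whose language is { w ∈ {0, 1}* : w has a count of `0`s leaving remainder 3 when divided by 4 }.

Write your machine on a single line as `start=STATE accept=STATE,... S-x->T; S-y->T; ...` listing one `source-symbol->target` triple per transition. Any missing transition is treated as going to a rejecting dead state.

Keep the running count of `0`s modulo 4: each `0` advances along the cycle q0 → q1 → q2 → q3 → q0 while other symbols loop. Accept at q3.
A 4-state machine:
        0   1  
>  q0   q1  q0 
   q1   q2  q1 
   q2   q3  q2 
 * q3   q0  q3 
(> = start, * = accepting)

start=q0; accept=q3; q0-0->q1; q0-1->q0; q1-0->q2; q1-1->q1; q2-0->q3; q2-1->q2; q3-0->q0; q3-1->q3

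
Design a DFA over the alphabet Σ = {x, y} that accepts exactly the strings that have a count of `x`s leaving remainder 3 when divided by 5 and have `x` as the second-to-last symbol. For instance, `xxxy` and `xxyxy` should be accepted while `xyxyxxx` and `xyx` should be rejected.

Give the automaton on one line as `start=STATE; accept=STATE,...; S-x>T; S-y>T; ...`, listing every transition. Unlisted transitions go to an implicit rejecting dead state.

Build one automaton per condition and run them in lockstep. One (5 states) tracks the count of `x`s modulo 5; the other (7 states) tracks the last 2 symbols read. Each combined state is a pair, one component from each; accept when both components accept. After merging equivalent states the machine shrinks.
9 states suffice.
        x   y  
>  S0   S1  S0 
   S1   S2  S1 
   S2   S3  S4 
 * S3   S5  S6 
   S4   S7  S4 
   S5   S0  S5 
 * S6   S5  S8 
   S7   S5  S6 
   S8   S5  S8 
(> = start, * = accepting)

start=S0; accept=S3,S6; S0-x>S1; S0-y>S0; S1-x>S2; S1-y>S1; S2-x>S3; S2-y>S4; S3-x>S5; S3-y>S6; S4-x>S7; S4-y>S4; S5-x>S0; S5-y>S5; S6-x>S5; S6-y>S8; S7-x>S5; S7-y>S6; S8-x>S5; S8-y>S8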